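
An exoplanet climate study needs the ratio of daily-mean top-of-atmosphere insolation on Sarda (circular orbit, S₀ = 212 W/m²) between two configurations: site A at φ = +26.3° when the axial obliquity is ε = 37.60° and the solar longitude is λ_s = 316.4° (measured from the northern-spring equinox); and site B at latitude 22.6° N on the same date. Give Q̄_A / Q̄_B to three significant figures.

Q̄_A / Q̄_B ≈ 0.904

— Configuration A (φ=+26.3°):
Solar declination: sin δ = sin ε · sin λ_s = sin 37.60° × sin 316.4° = -0.42077, so δ = -24.883°.
cos H₀ = −tan(+26.3°) tan(-24.883°) = 0.2292, H₀ = 1.3395 rad.
Bracket: H₀ sin φ sin δ + cos φ cos δ sin H₀ = 1.3395×0.44307×-0.42077 + 0.89649×0.90717×0.97337 = -0.249724 + 0.791611 = 0.541887.
Q̄ = (S₀/π) × [bracket] = (212/π) × 0.541887 = 36.567 W/m².
— Configuration B (φ=+22.6°):
cos H₀ = −tan(+22.6°) tan(-24.883°) = 0.1931, H₀ = 1.3765 rad.
Bracket: H₀ sin φ sin δ + cos φ cos δ sin H₀ = 1.3765×0.38430×-0.42077 + 0.92321×0.90717×0.98118 = -0.222583 + 0.821747 = 0.599164.
Q̄ = (S₀/π) × [bracket] = (212/π) × 0.599164 = 40.433 W/m².
Ratio Q̄_A / Q̄_B = 36.567 / 40.433 = 0.9044.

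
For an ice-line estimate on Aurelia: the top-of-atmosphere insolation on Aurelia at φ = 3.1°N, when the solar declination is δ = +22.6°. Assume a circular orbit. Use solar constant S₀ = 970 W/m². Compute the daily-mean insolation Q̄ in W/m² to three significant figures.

cos H₀ = −tan(+3.1°) tan(+22.600°) = -0.0225, H₀ = 1.5933 rad.
Bracket: H₀ sin φ sin δ + cos φ cos δ sin H₀ = 1.5933×0.05408×0.38430 + 0.99854×0.92321×0.99975 = 0.033113 + 0.921632 = 0.954745.
Q̄ = (S₀/π) × [bracket] = (970/π) × 0.954745 = 294.8 W/m².

Q̄ ≈ 295 W/m²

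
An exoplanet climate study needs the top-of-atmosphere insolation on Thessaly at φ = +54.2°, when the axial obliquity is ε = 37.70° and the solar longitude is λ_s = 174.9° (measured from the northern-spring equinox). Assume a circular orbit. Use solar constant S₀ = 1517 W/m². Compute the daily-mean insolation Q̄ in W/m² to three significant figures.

Q̄ ≈ 316 W/m²

Solar declination: sin δ = sin ε · sin λ_s = sin 37.70° × sin 174.9° = 0.05436, so δ = +3.116°.
cos H₀ = −tan(+54.2°) tan(+3.116°) = -0.0755, H₀ = 1.6464 rad.
Bracket: H₀ sin φ sin δ + cos φ cos δ sin H₀ = 1.6464×0.81106×0.05436 + 0.58496×0.99852×0.99715 = 0.072588 + 0.582430 = 0.655018.
Q̄ = (S₀/π) × [bracket] = (1517/π) × 0.655018 = 316.3 W/m².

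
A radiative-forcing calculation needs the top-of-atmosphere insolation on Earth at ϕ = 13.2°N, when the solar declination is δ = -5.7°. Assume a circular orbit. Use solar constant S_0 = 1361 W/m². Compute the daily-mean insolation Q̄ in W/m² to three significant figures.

cos h₀ = −tan(+13.2°) tan(-5.700°) = 0.0234, h₀ = 1.5474 rad.
Bracket: h₀ sin ϕ sin δ + cos ϕ cos δ sin h₀ = 1.5474×0.22835×-0.09932 + 0.97358×0.99506×0.99973 = -0.035095 + 0.968509 = 0.933414.
Q̄ = (S_0/π) × [bracket] = (1361/π) × 0.933414 = 404.4 W/m².

Q̄ ≈ 404 W/m²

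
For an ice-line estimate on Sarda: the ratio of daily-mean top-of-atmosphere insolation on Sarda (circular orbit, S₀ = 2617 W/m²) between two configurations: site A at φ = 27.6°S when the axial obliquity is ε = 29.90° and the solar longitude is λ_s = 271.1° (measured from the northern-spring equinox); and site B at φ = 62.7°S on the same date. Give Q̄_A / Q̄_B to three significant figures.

— Configuration A (φ=-27.6°):
Solar declination: sin δ = sin ε · sin λ_s = sin 29.90° × sin 271.1° = -0.49840, so δ = -29.894°.
cos H₀ = −tan(-27.6°) tan(-29.894°) = -0.3005, H₀ = 1.8761 rad.
Bracket: H₀ sin φ sin δ + cos φ cos δ sin H₀ = 1.8761×-0.46330×-0.49840 + 0.88620×0.86695×0.95377 = 0.433208 + 0.732773 = 1.165981.
Q̄ = (S₀/π) × [bracket] = (2617/π) × 1.165981 = 971.28 W/m².
— Configuration B (φ=-62.7°):
cos H₀ = −tan(-62.7°) tan(-29.894°) = -1.1138 ≤ −1 ⇒ polar day, H₀ = π.
Bracket: H₀ sin φ sin δ + cos φ cos δ sin H₀ = 3.1416×-0.88862×-0.49840 + 0.45865×0.86695×0.00000 = 1.391378 + 0.000000 = 1.391378.
Q̄ = (S₀/π) × [bracket] = (2617/π) × 1.391378 = 1159.0 W/m².
Ratio Q̄_A / Q̄_B = 971.28 / 1159.0 = 0.8380.

Q̄_A / Q̄_B ≈ 0.838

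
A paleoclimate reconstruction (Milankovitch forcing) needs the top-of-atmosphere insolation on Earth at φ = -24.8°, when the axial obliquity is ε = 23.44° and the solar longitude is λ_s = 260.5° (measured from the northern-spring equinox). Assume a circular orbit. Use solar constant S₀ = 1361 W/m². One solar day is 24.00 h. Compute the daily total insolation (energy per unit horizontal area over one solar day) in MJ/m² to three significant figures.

41.5 MJ/m²

Solar declination: sin δ = sin ε · sin λ_s = sin 23.44° × sin 260.5° = -0.39233, so δ = -23.100°.
cos H₀ = −tan(-24.8°) tan(-23.100°) = -0.1971, H₀ = 1.7692 rad.
Bracket: H₀ sin φ sin δ + cos φ cos δ sin H₀ = 1.7692×-0.41945×-0.39233 + 0.90778×0.91982×0.98039 = 0.291145 + 0.818620 = 1.109765.
Q̄ = (S₀/π) × [bracket] = (1361/π) × 1.109765 = 480.77 W/m².
Daily total = Q̄ × 24.00 h × 3600 s/h = 480.77 × 24.00 × 3600 / 10⁶ = 41.54 MJ/m².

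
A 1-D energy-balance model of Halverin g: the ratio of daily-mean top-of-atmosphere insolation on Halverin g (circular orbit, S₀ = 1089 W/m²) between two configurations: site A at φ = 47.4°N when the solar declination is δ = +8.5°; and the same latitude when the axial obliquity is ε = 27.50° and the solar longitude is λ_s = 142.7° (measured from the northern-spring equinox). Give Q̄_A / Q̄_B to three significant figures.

Q̄_A / Q̄_B ≈ 0.844

— Configuration A (φ=+47.4°):
cos H₀ = −tan(+47.4°) tan(+8.500°) = -0.1625, H₀ = 1.7340 rad.
Bracket: H₀ sin φ sin δ + cos φ cos δ sin H₀ = 1.7340×0.73610×0.14781 + 0.67688×0.98902×0.98670 = 0.188664 + 0.660544 = 0.849208.
Q̄ = (S₀/π) × [bracket] = (1089/π) × 0.849208 = 294.37 W/m².
— Configuration B (φ=+47.4°):
Solar declination: sin δ = sin ε · sin λ_s = sin 27.50° × sin 142.7° = 0.27981, so δ = +16.249°.
cos H₀ = −tan(+47.4°) tan(+16.249°) = -0.3170, H₀ = 1.8933 rad.
Bracket: H₀ sin φ sin δ + cos φ cos δ sin H₀ = 1.8933×0.73610×0.27981 + 0.67688×0.96005×0.94844 = 0.389959 + 0.616333 = 1.006292.
Q̄ = (S₀/π) × [bracket] = (1089/π) × 1.006292 = 348.82 W/m².
Ratio Q̄_A / Q̄_B = 294.37 / 348.82 = 0.8439.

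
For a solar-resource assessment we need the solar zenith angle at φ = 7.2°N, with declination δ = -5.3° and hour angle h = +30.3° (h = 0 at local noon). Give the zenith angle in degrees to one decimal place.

θ_z = 32.7°

cos θ_z = sin φ sin δ + cos φ cos δ cos h = -0.011577 + 0.852925 = 0.841348.
θ_z = arccos(0.841348) = 32.7°.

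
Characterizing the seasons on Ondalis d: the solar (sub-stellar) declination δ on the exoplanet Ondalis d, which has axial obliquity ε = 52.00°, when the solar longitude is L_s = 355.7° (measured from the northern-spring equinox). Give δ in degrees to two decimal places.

δ = -3.39°

sin δ = sin ε · sin L_s = sin 52.00° × sin 355.7° = -0.059084.
δ = arcsin(-0.059084) = -3.39°.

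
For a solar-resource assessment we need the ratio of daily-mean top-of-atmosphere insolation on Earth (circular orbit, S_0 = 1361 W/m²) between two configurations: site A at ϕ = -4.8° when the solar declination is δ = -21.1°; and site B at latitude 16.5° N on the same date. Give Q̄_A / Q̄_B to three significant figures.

— Configuration A (ϕ=-4.8°):
cos h₀ = −tan(-4.8°) tan(-21.100°) = -0.0324, h₀ = 1.6032 rad.
Bracket: h₀ sin ϕ sin δ + cos ϕ cos δ sin h₀ = 1.6032×-0.08368×-0.36000 + 0.99649×0.93295×0.99947 = 0.048296 + 0.929183 = 0.977479.
Q̄ = (S_0/π) × [bracket] = (1361/π) × 0.977479 = 423.46 W/m².
— Configuration B (ϕ=+16.5°):
cos h₀ = −tan(+16.5°) tan(-21.100°) = 0.1143, h₀ = 1.4562 rad.
Bracket: h₀ sin ϕ sin δ + cos ϕ cos δ sin h₀ = 1.4562×0.28402×-0.36000 + 0.95882×0.93295×0.99345 = -0.148892 + 0.888672 = 0.739780.
Q̄ = (S_0/π) × [bracket] = (1361/π) × 0.739780 = 320.49 W/m².
Ratio Q̄_A / Q̄_B = 423.46 / 320.49 = 1.321.

Q̄_A / Q̄_B ≈ 1.32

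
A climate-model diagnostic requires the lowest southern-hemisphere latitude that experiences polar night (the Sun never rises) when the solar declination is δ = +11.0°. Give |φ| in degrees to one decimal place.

Polar night requires cos H₀ = −tan φ tan δ ≥ 1, i.e. tan φ tan δ ≤ −1.
The boundary is |tan φ| · |tan δ| = 1, so |φ| = 90° − |δ| = 90° − 11.0° = 79.0° in the southern hemisphere.

|φ| = 79.0°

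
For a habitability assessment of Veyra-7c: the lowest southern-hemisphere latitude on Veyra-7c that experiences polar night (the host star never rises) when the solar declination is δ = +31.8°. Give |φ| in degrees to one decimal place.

Polar night requires cos H₀ = −tan φ tan δ ≥ 1, i.e. tan φ tan δ ≤ −1.
The boundary is |tan φ| · |tan δ| = 1, so |φ| = 90° − |δ| = 90° − 31.8° = 58.2° in the southern hemisphere.

|φ| = 58.2°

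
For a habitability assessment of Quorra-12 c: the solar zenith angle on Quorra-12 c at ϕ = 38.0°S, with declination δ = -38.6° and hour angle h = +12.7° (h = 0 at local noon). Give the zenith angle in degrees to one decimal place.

θ_z = 10.0°

cos θ_z = sin ϕ sin δ + cos ϕ cos δ cos h = 0.384099 + 0.600780 = 0.984879.
θ_z = arccos(0.984879) = 10.0°.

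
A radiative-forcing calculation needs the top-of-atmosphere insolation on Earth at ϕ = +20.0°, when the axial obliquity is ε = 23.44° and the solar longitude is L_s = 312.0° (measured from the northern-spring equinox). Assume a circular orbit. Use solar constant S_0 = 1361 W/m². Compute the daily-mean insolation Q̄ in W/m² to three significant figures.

Solar declination: sin δ = sin ε · sin L_s = sin 23.44° × sin 312.0° = -0.29561, so δ = -17.194°.
cos h₀ = −tan(+20.0°) tan(-17.194°) = 0.1126, h₀ = 1.4579 rad.
Bracket: h₀ sin ϕ sin δ + cos ϕ cos δ sin h₀ = 1.4579×0.34202×-0.29561 + 0.93969×0.95531×0.99364 = -0.147400 + 0.891986 = 0.744586.
Q̄ = (S_0/π) × [bracket] = (1361/π) × 0.744586 = 322.6 W/m².

Q̄ ≈ 323 W/m²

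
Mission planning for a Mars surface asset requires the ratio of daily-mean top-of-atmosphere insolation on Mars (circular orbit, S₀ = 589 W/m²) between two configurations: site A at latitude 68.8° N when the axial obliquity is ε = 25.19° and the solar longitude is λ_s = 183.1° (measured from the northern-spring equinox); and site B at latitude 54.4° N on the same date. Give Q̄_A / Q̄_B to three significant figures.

Q̄_A / Q̄_B ≈ 0.594

— Configuration A (φ=+68.8°):
Solar declination: sin δ = sin ε · sin λ_s = sin 25.19° × sin 183.1° = -0.02302, so δ = -1.319°.
cos H₀ = −tan(+68.8°) tan(-1.319°) = 0.0594, H₀ = 1.5114 rad.
Bracket: H₀ sin φ sin δ + cos φ cos δ sin H₀ = 1.5114×0.93232×-0.02302 + 0.36162×0.99974×0.99824 = -0.032438 + 0.360890 = 0.328452.
Q̄ = (S₀/π) × [bracket] = (589/π) × 0.328452 = 61.580 W/m².
— Configuration B (φ=+54.4°):
cos H₀ = −tan(+54.4°) tan(-1.319°) = 0.0322, H₀ = 1.5386 rad.
Bracket: H₀ sin φ sin δ + cos φ cos δ sin H₀ = 1.5386×0.81310×-0.02302 + 0.58212×0.99974×0.99948 = -0.028799 + 0.581666 = 0.552867.
Q̄ = (S₀/π) × [bracket] = (589/π) × 0.552867 = 103.65 W/m².
Ratio Q̄_A / Q̄_B = 61.580 / 103.65 = 0.5941.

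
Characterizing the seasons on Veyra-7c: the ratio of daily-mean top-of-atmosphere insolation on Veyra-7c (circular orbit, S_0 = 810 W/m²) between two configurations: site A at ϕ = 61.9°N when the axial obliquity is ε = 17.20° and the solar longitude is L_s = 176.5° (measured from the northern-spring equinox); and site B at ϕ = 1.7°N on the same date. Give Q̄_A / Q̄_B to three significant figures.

Q̄_A / Q̄_B ≈ 0.496

— Configuration A (ϕ=+61.9°):
Solar declination: sin δ = sin ε · sin L_s = sin 17.20° × sin 176.5° = 0.01805, so δ = +1.034°.
cos h₀ = −tan(+61.9°) tan(+1.034°) = -0.0338, h₀ = 1.6046 rad.
Bracket: h₀ sin ϕ sin δ + cos ϕ cos δ sin h₀ = 1.6046×0.88213×0.01805 + 0.47101×0.99984×0.99943 = 0.025549 + 0.470666 = 0.496215.
Q̄ = (S_0/π) × [bracket] = (810/π) × 0.496215 = 127.94 W/m².
— Configuration B (ϕ=+1.7°):
cos h₀ = −tan(+1.7°) tan(+1.034°) = -0.0005, h₀ = 1.5713 rad.
Bracket: h₀ sin ϕ sin δ + cos ϕ cos δ sin h₀ = 1.5713×0.02967×0.01805 + 0.99956×0.99984×1.00000 = 0.000841 + 0.999400 = 1.000241.
Q̄ = (S_0/π) × [bracket] = (810/π) × 1.000241 = 257.89 W/m².
Ratio Q̄_A / Q̄_B = 127.94 / 257.89 = 0.4961.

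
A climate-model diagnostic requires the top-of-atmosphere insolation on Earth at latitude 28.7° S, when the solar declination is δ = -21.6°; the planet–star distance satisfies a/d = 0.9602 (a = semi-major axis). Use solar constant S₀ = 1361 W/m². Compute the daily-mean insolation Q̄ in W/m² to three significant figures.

cos H₀ = −tan(-28.7°) tan(-21.600°) = -0.2168, H₀ = 1.7893 rad.
Bracket: H₀ sin φ sin δ + cos φ cos δ sin H₀ = 1.7893×-0.48022×-0.36812 + 0.87715×0.92978×0.97622 = 0.316310 + 0.796163 = 1.112473.
Inverse-square distance factor (a/d)² = 0.9602² = 0.921984.
Q̄ = (S₀/π) × 0.921984 × [bracket] = (1361/π) × 0.921984 × 1.112473 = 444.3 W/m².

Q̄ ≈ 444 W/m²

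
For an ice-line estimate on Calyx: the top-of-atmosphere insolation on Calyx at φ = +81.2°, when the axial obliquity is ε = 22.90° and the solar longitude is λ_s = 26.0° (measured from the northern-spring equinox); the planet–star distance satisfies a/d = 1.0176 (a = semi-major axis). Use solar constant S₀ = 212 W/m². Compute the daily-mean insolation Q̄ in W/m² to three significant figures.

Q̄ ≈ 37.0 W/m²

Solar declination: sin δ = sin ε · sin λ_s = sin 22.90° × sin 26.0° = 0.17058, so δ = +9.822°.
cos H₀ = −tan(+81.2°) tan(+9.822°) = -1.1183 ≤ −1 ⇒ polar day, H₀ = π.
Bracket: H₀ sin φ sin δ + cos φ cos δ sin H₀ = 3.1416×0.98823×0.17058 + 0.15299×0.98534×0.00000 = 0.529587 + 0.000000 = 0.529587.
Inverse-square distance factor (a/d)² = 1.0176² = 1.035510.
Q̄ = (S₀/π) × 1.035510 × [bracket] = (212/π) × 1.035510 × 0.529587 = 37.01 W/m².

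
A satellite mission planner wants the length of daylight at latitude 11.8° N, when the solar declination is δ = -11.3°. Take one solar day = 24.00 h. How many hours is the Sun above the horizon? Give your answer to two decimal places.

cos h₀ = −tan ϕ · tan δ = −tan(+11.8°) × tan(-11.300°) = 0.0417, so h₀ = 1.5290 rad = 87.61°.
Daylight = 2h₀/(2π) × 24.00 h = (1.5290/π) × 24.00 = 11.68 h.

11.68 h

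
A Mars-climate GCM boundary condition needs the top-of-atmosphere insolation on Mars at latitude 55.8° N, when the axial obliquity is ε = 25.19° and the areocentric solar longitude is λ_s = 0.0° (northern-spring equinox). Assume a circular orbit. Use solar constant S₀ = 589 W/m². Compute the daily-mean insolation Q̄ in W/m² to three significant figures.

Q̄ ≈ 105 W/m²

sin δ = sin 25.19° × sin 0.0° = 0.00000, so δ = +0.000°.
cos H₀ = −tan(+55.8°) tan(+0.000°) = -0.0000, H₀ = 1.5708 rad.
Bracket: H₀ sin φ sin δ + cos φ cos δ sin H₀ = 1.5708×0.82708×0.00000 + 0.56208×1.00000×1.00000 = 0.000000 + 0.562080 = 0.562080.
Q̄ = (S₀/π) × [bracket] = (589/π) × 0.562080 = 105.4 W/m².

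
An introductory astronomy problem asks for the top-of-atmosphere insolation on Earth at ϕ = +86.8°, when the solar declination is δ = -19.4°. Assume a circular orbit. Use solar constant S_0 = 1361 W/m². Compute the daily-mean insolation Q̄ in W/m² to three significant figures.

Q̄ ≈ 0.00 W/m²

cos h₀ = −tan(+86.8°) tan(-19.400°) = 6.2988 ≥ 1 ⇒ polar night, h₀ = 0 and Q̄ = 0.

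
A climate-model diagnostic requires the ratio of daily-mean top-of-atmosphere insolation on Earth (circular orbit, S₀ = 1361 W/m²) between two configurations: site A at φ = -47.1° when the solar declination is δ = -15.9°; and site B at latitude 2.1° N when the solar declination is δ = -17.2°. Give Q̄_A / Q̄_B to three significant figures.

— Configuration A (φ=-47.1°):
cos H₀ = −tan(-47.1°) tan(-15.900°) = -0.3065, H₀ = 1.8824 rad.
Bracket: H₀ sin φ sin δ + cos φ cos δ sin H₀ = 1.8824×-0.73254×-0.27396 + 0.68072×0.96174×0.95186 = 0.377773 + 0.623160 = 1.000933.
Q̄ = (S₀/π) × [bracket] = (1361/π) × 1.000933 = 433.62 W/m².
— Configuration B (φ=+2.1°):
cos H₀ = −tan(+2.1°) tan(-17.200°) = 0.0114, H₀ = 1.5594 rad.
Bracket: H₀ sin φ sin δ + cos φ cos δ sin H₀ = 1.5594×0.03664×-0.29571 + 0.99933×0.95528×0.99994 = -0.016896 + 0.954583 = 0.937687.
Q̄ = (S₀/π) × [bracket] = (1361/π) × 0.937687 = 406.22 W/m².
Ratio Q̄_A / Q̄_B = 433.62 / 406.22 = 1.067.

Q̄_A / Q̄_B ≈ 1.07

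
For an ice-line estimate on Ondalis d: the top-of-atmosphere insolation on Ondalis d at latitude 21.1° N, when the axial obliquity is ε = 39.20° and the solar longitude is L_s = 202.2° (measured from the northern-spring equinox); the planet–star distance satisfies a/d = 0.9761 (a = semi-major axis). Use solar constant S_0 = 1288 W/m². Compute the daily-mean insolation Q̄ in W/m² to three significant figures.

Q̄ ≈ 303 W/m²

Solar declination: sin δ = sin ε · sin L_s = sin 39.20° × sin 202.2° = -0.23881, so δ = -13.816°.
cos h₀ = −tan(+21.1°) tan(-13.816°) = 0.0949, h₀ = 1.4758 rad.
Bracket: h₀ sin ϕ sin δ + cos ϕ cos δ sin h₀ = 1.4758×0.36000×-0.23881 + 0.93295×0.97107×0.99549 = -0.126877 + 0.901874 = 0.774997.
Inverse-square distance factor (a/d)² = 0.9761² = 0.952771.
Q̄ = (S_0/π) × 0.952771 × [bracket] = (1288/π) × 0.952771 × 0.774997 = 302.7 W/m².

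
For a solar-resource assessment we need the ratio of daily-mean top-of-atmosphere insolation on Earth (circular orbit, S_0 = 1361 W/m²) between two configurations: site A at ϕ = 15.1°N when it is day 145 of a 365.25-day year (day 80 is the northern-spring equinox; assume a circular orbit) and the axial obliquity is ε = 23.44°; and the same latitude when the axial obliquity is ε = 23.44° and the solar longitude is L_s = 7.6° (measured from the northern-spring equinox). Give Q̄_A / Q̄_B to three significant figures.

Q̄_A / Q̄_B ≈ 1.07

— Configuration A (ϕ=+15.1°):
Solar longitude: L_s = 360° × (145 − 80)/365.25 = 64.066°.
sin δ = sin 23.44° × sin 64.066° = 0.35773, so δ = +20.961°.
cos h₀ = −tan(+15.1°) tan(+20.961°) = -0.1034, h₀ = 1.6743 rad.
Bracket: h₀ sin ϕ sin δ + cos ϕ cos δ sin h₀ = 1.6743×0.26050×0.35773 + 0.96547×0.93383×0.99464 = 0.156026 + 0.896752 = 1.052778.
Q̄ = (S_0/π) × [bracket] = (1361/π) × 1.052778 = 456.08 W/m².
— Configuration B (ϕ=+15.1°):
Solar declination: sin δ = sin ε · sin L_s = sin 23.44° × sin 7.6° = 0.05261, so δ = +3.016°.
cos h₀ = −tan(+15.1°) tan(+3.016°) = -0.0142, h₀ = 1.5850 rad.
Bracket: h₀ sin ϕ sin δ + cos ϕ cos δ sin h₀ = 1.5850×0.26050×0.05261 + 0.96547×0.99862×0.99990 = 0.021722 + 0.964041 = 0.985763.
Q̄ = (S_0/π) × [bracket] = (1361/π) × 0.985763 = 427.05 W/m².
Ratio Q̄_A / Q̄_B = 456.08 / 427.05 = 1.068.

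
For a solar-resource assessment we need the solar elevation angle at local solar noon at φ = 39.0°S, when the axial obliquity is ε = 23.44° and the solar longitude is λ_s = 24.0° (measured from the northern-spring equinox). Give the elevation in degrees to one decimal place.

Solar declination: sin δ = sin ε · sin λ_s = sin 23.44° × sin 24.0° = 0.16180, so δ = +9.311°.
At local noon the hour angle is zero, so the zenith angle equals |φ − δ| = |-39.0° − (+9.311°)| = 48.311°.
Elevation = 90° − 48.311° = 41.7°.

41.7°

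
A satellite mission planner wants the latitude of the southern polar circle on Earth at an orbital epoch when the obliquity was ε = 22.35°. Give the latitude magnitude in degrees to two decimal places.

67.65°

The polar circle is the lowest latitude that experiences at least one full rotation of continuous darkness at the northern-summer solstice; it lies at |ϕ| = 90° − ε = 90° − 22.35° = 67.65°.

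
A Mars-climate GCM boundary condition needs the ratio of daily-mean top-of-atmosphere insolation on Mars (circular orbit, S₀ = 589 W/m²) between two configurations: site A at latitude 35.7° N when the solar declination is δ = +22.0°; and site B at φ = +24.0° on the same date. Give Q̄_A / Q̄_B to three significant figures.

— Configuration A (φ=+35.7°):
cos H₀ = −tan(+35.7°) tan(+22.000°) = -0.2903, H₀ = 1.8654 rad.
Bracket: H₀ sin φ sin δ + cos φ cos δ sin H₀ = 1.8654×0.58354×0.37461 + 0.81208×0.92718×0.95693 = 0.407776 + 0.720515 = 1.128291.
Q̄ = (S₀/π) × [bracket] = (589/π) × 1.128291 = 211.54 W/m².
— Configuration B (φ=+24.0°):
cos H₀ = −tan(+24.0°) tan(+22.000°) = -0.1799, H₀ = 1.7517 rad.
Bracket: H₀ sin φ sin δ + cos φ cos δ sin H₀ = 1.7517×0.40674×0.37461 + 0.91355×0.92718×0.98369 = 0.266905 + 0.833210 = 1.100115.
Q̄ = (S₀/π) × [bracket] = (589/π) × 1.100115 = 206.25 W/m².
Ratio Q̄_A / Q̄_B = 211.54 / 206.25 = 1.026.

Q̄_A / Q̄_B ≈ 1.03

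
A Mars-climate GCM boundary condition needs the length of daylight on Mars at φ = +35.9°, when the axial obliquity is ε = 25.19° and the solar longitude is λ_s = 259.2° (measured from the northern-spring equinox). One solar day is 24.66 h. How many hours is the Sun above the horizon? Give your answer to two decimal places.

Solar declination: sin δ = sin ε · sin λ_s = sin 25.19° × sin 259.2° = -0.41808, so δ = -24.714°.
cos H₀ = −tan φ · tan δ = −tan(+35.9°) × tan(-24.714°) = 0.3332, so H₀ = 1.2311 rad = 70.54°.
Daylight = 2H₀/(2π) × 24.66 h = (1.2311/π) × 24.66 = 9.66 h.

9.66 h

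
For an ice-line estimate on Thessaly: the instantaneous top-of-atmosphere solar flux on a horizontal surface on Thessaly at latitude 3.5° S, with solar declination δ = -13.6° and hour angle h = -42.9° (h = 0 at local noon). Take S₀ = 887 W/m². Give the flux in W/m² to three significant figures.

643 W/m²

cos θ_z = sin φ sin δ + cos φ cos δ cos h = 0.014355 + 0.710675 = 0.725030.
Flux = S₀ · cos θ_z = 887 × 0.725030 = 643.1 W/m².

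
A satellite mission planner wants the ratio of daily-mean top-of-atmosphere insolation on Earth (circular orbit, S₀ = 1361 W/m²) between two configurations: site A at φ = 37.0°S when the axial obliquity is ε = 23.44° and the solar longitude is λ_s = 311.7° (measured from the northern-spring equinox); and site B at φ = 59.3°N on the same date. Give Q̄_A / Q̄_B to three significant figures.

Q̄_A / Q̄_B ≈ 6.87

— Configuration A (φ=-37.0°):
Solar declination: sin δ = sin ε · sin λ_s = sin 23.44° × sin 311.7° = -0.29700, so δ = -17.278°.
cos H₀ = −tan(-37.0°) tan(-17.278°) = -0.2344, H₀ = 1.8074 rad.
Bracket: H₀ sin φ sin δ + cos φ cos δ sin H₀ = 1.8074×-0.60182×-0.29700 + 0.79864×0.95488×0.97214 = 0.323056 + 0.741359 = 1.064415.
Q̄ = (S₀/π) × [bracket] = (1361/π) × 1.064415 = 461.13 W/m².
— Configuration B (φ=+59.3°):
cos H₀ = −tan(+59.3°) tan(-17.278°) = 0.5238, H₀ = 1.0194 rad.
Bracket: H₀ sin φ sin δ + cos φ cos δ sin H₀ = 1.0194×0.85985×-0.29700 + 0.51054×0.95488×0.85181 = -0.260330 + 0.415261 = 0.154931.
Q̄ = (S₀/π) × [bracket] = (1361/π) × 0.154931 = 67.119 W/m².
Ratio Q̄_A / Q̄_B = 461.13 / 67.119 = 6.870.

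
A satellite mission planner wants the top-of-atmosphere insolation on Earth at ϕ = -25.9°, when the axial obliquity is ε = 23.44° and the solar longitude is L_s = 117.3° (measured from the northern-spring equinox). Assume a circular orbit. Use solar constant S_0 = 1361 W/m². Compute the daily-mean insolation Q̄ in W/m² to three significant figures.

Q̄ ≈ 266 W/m²

Solar declination: sin δ = sin ε · sin L_s = sin 23.44° × sin 117.3° = 0.35348, so δ = +20.700°.
cos h₀ = −tan(-25.9°) tan(+20.700°) = 0.1835, h₀ = 1.3863 rad.
Bracket: h₀ sin ϕ sin δ + cos ϕ cos δ sin h₀ = 1.3863×-0.43680×0.35348 + 0.89956×0.93544×0.98302 = -0.214045 + 0.827196 = 0.613151.
Q̄ = (S_0/π) × [bracket] = (1361/π) × 0.613151 = 265.6 W/m².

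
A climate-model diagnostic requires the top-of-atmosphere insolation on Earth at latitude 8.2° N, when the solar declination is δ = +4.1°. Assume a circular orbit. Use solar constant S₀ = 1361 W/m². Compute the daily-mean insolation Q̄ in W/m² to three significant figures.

Q̄ ≈ 435 W/m²

cos H₀ = −tan(+8.2°) tan(+4.100°) = -0.0103, H₀ = 1.5811 rad.
Bracket: H₀ sin φ sin δ + cos φ cos δ sin H₀ = 1.5811×0.14263×0.07150 + 0.98978×0.99744×0.99995 = 0.016124 + 0.987197 = 1.003321.
Q̄ = (S₀/π) × [bracket] = (1361/π) × 1.003321 = 434.7 W/m².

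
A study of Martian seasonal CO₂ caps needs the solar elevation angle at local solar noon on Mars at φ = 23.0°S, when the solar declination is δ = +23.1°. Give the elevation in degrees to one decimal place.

At local noon the hour angle is zero, so the zenith angle equals |φ − δ| = |-23.0° − (+23.100°)| = 46.100°.
Elevation = 90° − 46.100° = 43.9°.

43.9°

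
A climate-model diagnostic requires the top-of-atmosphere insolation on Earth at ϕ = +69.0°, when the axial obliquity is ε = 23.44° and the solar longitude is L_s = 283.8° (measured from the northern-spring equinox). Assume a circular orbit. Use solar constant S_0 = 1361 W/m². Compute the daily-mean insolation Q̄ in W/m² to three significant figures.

Q̄ ≈ 0.00 W/m²

Solar declination: sin δ = sin ε · sin L_s = sin 23.44° × sin 283.8° = -0.38631, so δ = -22.725°.
cos h₀ = −tan(+69.0°) tan(-22.725°) = 1.0911 ≥ 1 ⇒ polar night, h₀ = 0 and Q̄ = 0.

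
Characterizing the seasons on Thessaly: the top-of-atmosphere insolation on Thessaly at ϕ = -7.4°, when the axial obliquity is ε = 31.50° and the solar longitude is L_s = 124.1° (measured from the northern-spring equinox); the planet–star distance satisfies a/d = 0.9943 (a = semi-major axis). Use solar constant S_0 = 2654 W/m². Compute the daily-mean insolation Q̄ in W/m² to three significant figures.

Solar declination: sin δ = sin ε · sin L_s = sin 31.50° × sin 124.1° = 0.43266, so δ = +25.637°.
cos h₀ = −tan(-7.4°) tan(+25.637°) = 0.0623, h₀ = 1.5084 rad.
Bracket: h₀ sin ϕ sin δ + cos ϕ cos δ sin h₀ = 1.5084×-0.12880×0.43266 + 0.99167×0.90156×0.99806 = -0.084058 + 0.892316 = 0.808258.
Inverse-square distance factor (a/d)² = 0.9943² = 0.988632.
Q̄ = (S_0/π) × 0.988632 × [bracket] = (2654/π) × 0.988632 × 0.808258 = 675.0 W/m².

Q̄ ≈ 675 W/m²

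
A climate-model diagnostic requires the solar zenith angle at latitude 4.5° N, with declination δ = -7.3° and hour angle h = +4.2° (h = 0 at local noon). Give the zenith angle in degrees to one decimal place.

cos θ_z = sin ϕ sin δ + cos ϕ cos δ cos h = -0.009969 + 0.986181 = 0.976212.
θ_z = arccos(0.976212) = 12.5°.

θ_z = 12.5°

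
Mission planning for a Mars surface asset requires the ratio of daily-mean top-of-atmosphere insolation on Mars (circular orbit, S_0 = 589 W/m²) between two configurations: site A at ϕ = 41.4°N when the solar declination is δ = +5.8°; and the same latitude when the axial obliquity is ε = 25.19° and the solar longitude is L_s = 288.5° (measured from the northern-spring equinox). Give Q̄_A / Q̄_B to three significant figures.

— Configuration A (ϕ=+41.4°):
cos h₀ = −tan(+41.4°) tan(+5.800°) = -0.0896, h₀ = 1.6605 rad.
Bracket: h₀ sin ϕ sin δ + cos ϕ cos δ sin h₀ = 1.6605×0.66131×0.10106 + 0.75011×0.99488×0.99598 = 0.110975 + 0.743269 = 0.854244.
Q̄ = (S_0/π) × [bracket] = (589/π) × 0.854244 = 160.16 W/m².
— Configuration B (ϕ=+41.4°):
Solar declination: sin δ = sin ε · sin L_s = sin 25.19° × sin 288.5° = -0.40363, so δ = -23.805°.
cos h₀ = −tan(+41.4°) tan(-23.805°) = 0.3889, h₀ = 1.1713 rad.
Bracket: h₀ sin ϕ sin δ + cos ϕ cos δ sin h₀ = 1.1713×0.66131×-0.40363 + 0.75011×0.91492×0.92127 = -0.312649 + 0.632259 = 0.319610.
Q̄ = (S_0/π) × [bracket] = (589/π) × 0.319610 = 59.922 W/m².
Ratio Q̄_A / Q̄_B = 160.16 / 59.922 = 2.673.

Q̄_A / Q̄_B ≈ 2.67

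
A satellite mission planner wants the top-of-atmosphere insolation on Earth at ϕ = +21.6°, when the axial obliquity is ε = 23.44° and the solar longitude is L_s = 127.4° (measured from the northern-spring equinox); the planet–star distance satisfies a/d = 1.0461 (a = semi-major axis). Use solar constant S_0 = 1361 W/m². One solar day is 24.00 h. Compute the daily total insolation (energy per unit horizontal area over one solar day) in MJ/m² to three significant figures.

Solar declination: sin δ = sin ε · sin L_s = sin 23.44° × sin 127.4° = 0.31601, so δ = +18.422°.
cos h₀ = −tan(+21.6°) tan(+18.422°) = -0.1319, h₀ = 1.7031 rad.
Bracket: h₀ sin ϕ sin δ + cos ϕ cos δ sin h₀ = 1.7031×0.36812×0.31601 + 0.92978×0.94876×0.99127 = 0.198121 + 0.874437 = 1.072558.
Inverse-square distance factor (a/d)² = 1.0461² = 1.094325.
Q̄ = (S_0/π) × 1.094325 × [bracket] = (1361/π) × 1.094325 × 1.072558 = 508.48 W/m².
Daily total = Q̄ × 24.00 h × 3600 s/h = 508.48 × 24.00 × 3600 / 10⁶ = 43.93 MJ/m².

43.9 MJ/m²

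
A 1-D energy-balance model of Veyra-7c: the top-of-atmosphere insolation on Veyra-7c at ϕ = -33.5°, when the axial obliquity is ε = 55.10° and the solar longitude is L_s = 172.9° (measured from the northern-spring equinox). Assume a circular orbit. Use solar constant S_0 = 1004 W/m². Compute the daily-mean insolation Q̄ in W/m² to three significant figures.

Solar declination: sin δ = sin ε · sin L_s = sin 55.10° × sin 172.9° = 0.10137, so δ = +5.818°.
cos h₀ = −tan(-33.5°) tan(+5.818°) = 0.0674, h₀ = 1.5033 rad.
Bracket: h₀ sin ϕ sin δ + cos ϕ cos δ sin h₀ = 1.5033×-0.55194×0.10137 + 0.83389×0.99485×0.99772 = -0.084110 + 0.827704 = 0.743594.
Q̄ = (S_0/π) × [bracket] = (1004/π) × 0.743594 = 237.6 W/m².

Q̄ ≈ 238 W/m²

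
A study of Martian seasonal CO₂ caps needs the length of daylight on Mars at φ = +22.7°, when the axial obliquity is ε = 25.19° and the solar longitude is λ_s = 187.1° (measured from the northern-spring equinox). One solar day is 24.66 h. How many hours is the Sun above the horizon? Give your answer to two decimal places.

Solar declination: sin δ = sin ε · sin λ_s = sin 25.19° × sin 187.1° = -0.05261, so δ = -3.016°.
cos H₀ = −tan φ · tan δ = −tan(+22.7°) × tan(-3.016°) = 0.0220, so H₀ = 1.5488 rad = 88.74°.
Daylight = 2H₀/(2π) × 24.66 h = (1.5488/π) × 24.66 = 12.16 h.

12.16 h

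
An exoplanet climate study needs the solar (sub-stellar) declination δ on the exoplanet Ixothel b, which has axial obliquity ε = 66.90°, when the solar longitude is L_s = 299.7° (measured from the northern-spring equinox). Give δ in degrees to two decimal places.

sin δ = sin ε · sin L_s = sin 66.90° × sin 299.7° = -0.798986.
δ = arcsin(-0.798986) = -53.03°.

δ = -53.03°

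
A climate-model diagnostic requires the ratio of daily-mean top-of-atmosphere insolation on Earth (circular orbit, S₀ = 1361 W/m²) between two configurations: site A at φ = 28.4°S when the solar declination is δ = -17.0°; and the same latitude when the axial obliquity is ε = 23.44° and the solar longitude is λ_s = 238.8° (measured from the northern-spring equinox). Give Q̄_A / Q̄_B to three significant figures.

— Configuration A (φ=-28.4°):
cos H₀ = −tan(-28.4°) tan(-17.000°) = -0.1653, H₀ = 1.7369 rad.
Bracket: H₀ sin φ sin δ + cos φ cos δ sin H₀ = 1.7369×-0.47562×-0.29237 + 0.87965×0.95630×0.98624 = 0.241528 + 0.829634 = 1.071162.
Q̄ = (S₀/π) × [bracket] = (1361/π) × 1.071162 = 464.05 W/m².
— Configuration B (φ=-28.4°):
Solar declination: sin δ = sin ε · sin λ_s = sin 23.44° × sin 238.8° = -0.34025, so δ = -19.892°.
cos H₀ = −tan(-28.4°) tan(-19.892°) = -0.1956, H₀ = 1.7677 rad.
Bracket: H₀ sin φ sin δ + cos φ cos δ sin H₀ = 1.7677×-0.47562×-0.34025 + 0.87965×0.94033×0.98067 = 0.286066 + 0.811172 = 1.097238.
Q̄ = (S₀/π) × [bracket] = (1361/π) × 1.097238 = 475.35 W/m².
Ratio Q̄_A / Q̄_B = 464.05 / 475.35 = 0.9762.

Q̄_A / Q̄_B ≈ 0.976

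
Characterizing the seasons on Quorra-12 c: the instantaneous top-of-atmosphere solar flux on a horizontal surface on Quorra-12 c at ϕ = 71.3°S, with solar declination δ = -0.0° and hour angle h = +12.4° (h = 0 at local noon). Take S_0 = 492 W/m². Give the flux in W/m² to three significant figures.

154 W/m²

cos θ_z = sin ϕ sin δ + cos ϕ cos δ cos h = 0.000000 + 0.313134 = 0.313134.
Flux = S_0 · cos θ_z = 492 × 0.313134 = 154.1 W/m².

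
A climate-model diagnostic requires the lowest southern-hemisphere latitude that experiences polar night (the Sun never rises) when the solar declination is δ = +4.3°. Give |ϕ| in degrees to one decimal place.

Polar night requires cos h₀ = −tan ϕ tan δ ≥ 1, i.e. tan ϕ tan δ ≤ −1.
The boundary is |tan ϕ| · |tan δ| = 1, so |ϕ| = 90° − |δ| = 90° − 4.3° = 85.7° in the southern hemisphere.

|ϕ| = 85.7°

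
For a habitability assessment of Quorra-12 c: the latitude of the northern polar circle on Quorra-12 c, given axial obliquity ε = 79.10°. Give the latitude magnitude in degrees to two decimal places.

10.90°

The polar circle is the lowest latitude that experiences at least one full rotation of continuous daylight at the northern-summer solstice; it lies at |ϕ| = 90° − ε = 90° − 79.10° = 10.90°.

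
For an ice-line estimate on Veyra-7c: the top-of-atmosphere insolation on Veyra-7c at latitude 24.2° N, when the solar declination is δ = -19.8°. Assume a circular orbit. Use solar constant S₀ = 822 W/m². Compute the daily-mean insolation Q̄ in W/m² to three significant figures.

cos H₀ = −tan(+24.2°) tan(-19.800°) = 0.1618, H₀ = 1.4083 rad.
Bracket: H₀ sin φ sin δ + cos φ cos δ sin H₀ = 1.4083×0.40992×-0.33874 + 0.91212×0.94088×0.98682 = -0.195551 + 0.846884 = 0.651333.
Q̄ = (S₀/π) × [bracket] = (822/π) × 0.651333 = 170.4 W/m².

Q̄ ≈ 170 W/m²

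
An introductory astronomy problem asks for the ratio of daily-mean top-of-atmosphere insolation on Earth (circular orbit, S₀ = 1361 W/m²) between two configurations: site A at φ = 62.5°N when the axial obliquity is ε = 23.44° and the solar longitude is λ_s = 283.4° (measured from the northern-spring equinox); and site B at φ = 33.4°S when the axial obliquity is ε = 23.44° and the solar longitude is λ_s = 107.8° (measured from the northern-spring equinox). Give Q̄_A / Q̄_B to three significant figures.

— Configuration A (φ=+62.5°):
Solar declination: sin δ = sin ε · sin λ_s = sin 23.44° × sin 283.4° = -0.38696, so δ = -22.765°.
cos H₀ = −tan(+62.5°) tan(-22.765°) = 0.8061, H₀ = 0.6332 rad.
Bracket: H₀ sin φ sin δ + cos φ cos δ sin H₀ = 0.6332×0.88701×-0.38696 + 0.46175×0.92210×0.59172 = -0.217338 + 0.251942 = 0.034604.
Q̄ = (S₀/π) × [bracket] = (1361/π) × 0.034604 = 14.991 W/m².
— Configuration B (φ=-33.4°):
Solar declination: sin δ = sin ε · sin λ_s = sin 23.44° × sin 107.8° = 0.37875, so δ = +22.256°.
cos H₀ = −tan(-33.4°) tan(+22.256°) = 0.2698, H₀ = 1.2976 rad.
Bracket: H₀ sin φ sin δ + cos φ cos δ sin H₀ = 1.2976×-0.55048×0.37875 + 0.83485×0.92550×0.96291 = -0.270542 + 0.743996 = 0.473454.
Q̄ = (S₀/π) × [bracket] = (1361/π) × 0.473454 = 205.11 W/m².
Ratio Q̄_A / Q̄_B = 14.991 / 205.11 = 0.07309.

Q̄_A / Q̄_B ≈ 0.0731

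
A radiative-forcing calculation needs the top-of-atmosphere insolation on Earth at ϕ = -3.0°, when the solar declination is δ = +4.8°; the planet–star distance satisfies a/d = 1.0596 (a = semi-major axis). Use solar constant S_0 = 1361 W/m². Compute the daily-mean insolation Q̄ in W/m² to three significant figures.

Q̄ ≈ 481 W/m²

cos h₀ = −tan(-3.0°) tan(+4.800°) = 0.0044, h₀ = 1.5664 rad.
Bracket: h₀ sin ϕ sin δ + cos ϕ cos δ sin h₀ = 1.5664×-0.05234×0.08368 + 0.99863×0.99649×0.99999 = -0.006861 + 0.995115 = 0.988254.
Inverse-square distance factor (a/d)² = 1.0596² = 1.122752.
Q̄ = (S_0/π) × 1.122752 × [bracket] = (1361/π) × 1.122752 × 0.988254 = 480.7 W/m².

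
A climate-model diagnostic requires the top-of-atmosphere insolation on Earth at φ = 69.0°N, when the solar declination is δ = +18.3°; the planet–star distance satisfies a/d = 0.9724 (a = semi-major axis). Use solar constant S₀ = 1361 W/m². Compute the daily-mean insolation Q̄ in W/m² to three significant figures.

cos H₀ = −tan(+69.0°) tan(+18.300°) = -0.8616, H₀ = 2.6091 rad.
Bracket: H₀ sin φ sin δ + cos φ cos δ sin H₀ = 2.6091×0.93358×0.31399 + 0.35837×0.94943×0.50767 = 0.764818 + 0.172733 = 0.937551.
Inverse-square distance factor (a/d)² = 0.9724² = 0.945562.
Q̄ = (S₀/π) × 0.945562 × [bracket] = (1361/π) × 0.945562 × 0.937551 = 384.1 W/m².

Q̄ ≈ 384 W/m²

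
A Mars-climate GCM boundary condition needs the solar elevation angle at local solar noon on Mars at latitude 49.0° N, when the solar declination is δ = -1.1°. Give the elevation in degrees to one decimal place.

39.9°

At local noon the hour angle is zero, so the zenith angle equals |φ − δ| = |+49.0° − (-1.100°)| = 50.100°.
Elevation = 90° − 50.100° = 39.9°.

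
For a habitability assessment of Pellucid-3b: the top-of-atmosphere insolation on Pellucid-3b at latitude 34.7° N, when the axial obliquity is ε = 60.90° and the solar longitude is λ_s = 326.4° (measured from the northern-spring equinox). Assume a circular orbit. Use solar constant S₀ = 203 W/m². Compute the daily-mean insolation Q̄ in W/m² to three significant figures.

Q̄ ≈ 22.0 W/m²

Solar declination: sin δ = sin ε · sin λ_s = sin 60.90° × sin 326.4° = -0.48354, so δ = -28.917°.
cos H₀ = −tan(+34.7°) tan(-28.917°) = 0.3825, H₀ = 1.1783 rad.
Bracket: H₀ sin φ sin δ + cos φ cos δ sin H₀ = 1.1783×0.56928×-0.48354 + 0.82214×0.87532×0.92395 = -0.324350 + 0.664907 = 0.340557.
Q̄ = (S₀/π) × [bracket] = (203/π) × 0.340557 = 22.01 W/m².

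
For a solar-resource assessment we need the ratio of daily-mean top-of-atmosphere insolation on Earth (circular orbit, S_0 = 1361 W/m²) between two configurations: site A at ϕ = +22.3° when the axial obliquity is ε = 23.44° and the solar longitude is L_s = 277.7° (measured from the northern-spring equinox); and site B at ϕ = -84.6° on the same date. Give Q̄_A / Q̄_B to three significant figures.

Q̄_A / Q̄_B ≈ 0.510

— Configuration A (ϕ=+22.3°):
Solar declination: sin δ = sin ε · sin L_s = sin 23.44° × sin 277.7° = -0.39420, so δ = -23.216°.
cos h₀ = −tan(+22.3°) tan(-23.216°) = 0.1759, h₀ = 1.3940 rad.
Bracket: h₀ sin ϕ sin δ + cos ϕ cos δ sin h₀ = 1.3940×0.37946×-0.39420 + 0.92521×0.91902×0.98440 = -0.208519 + 0.837022 = 0.628503.
Q̄ = (S_0/π) × [bracket] = (1361/π) × 0.628503 = 272.28 W/m².
— Configuration B (ϕ=-84.6°):
cos h₀ = −tan(-84.6°) tan(-23.216°) = -4.5377 ≤ −1 ⇒ polar day, h₀ = π.
Bracket: h₀ sin ϕ sin δ + cos ϕ cos δ sin h₀ = 3.1416×-0.99556×-0.39420 + 0.09411×0.91902×0.00000 = 1.232920 + 0.000000 = 1.232920.
Q̄ = (S_0/π) × [bracket] = (1361/π) × 1.232920 = 534.13 W/m².
Ratio Q̄_A / Q̄_B = 272.28 / 534.13 = 0.5098.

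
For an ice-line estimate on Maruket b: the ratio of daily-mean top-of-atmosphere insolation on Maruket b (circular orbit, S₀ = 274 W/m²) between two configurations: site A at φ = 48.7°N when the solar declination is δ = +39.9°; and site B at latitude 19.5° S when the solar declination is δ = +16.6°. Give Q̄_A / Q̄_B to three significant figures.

Q̄_A / Q̄_B ≈ 2.00

— Configuration A (φ=+48.7°):
cos H₀ = −tan(+48.7°) tan(+39.900°) = -0.9517, H₀ = 2.8297 rad.
Bracket: H₀ sin φ sin δ + cos φ cos δ sin H₀ = 2.8297×0.75126×0.64145 + 0.66000×0.76717×0.30689 = 1.363620 + 0.155388 = 1.519008.
Q̄ = (S₀/π) × [bracket] = (274/π) × 1.519008 = 132.48 W/m².
— Configuration B (φ=-19.5°):
cos H₀ = −tan(-19.5°) tan(+16.600°) = 0.1056, H₀ = 1.4650 rad.
Bracket: H₀ sin φ sin δ + cos φ cos δ sin H₀ = 1.4650×-0.33381×0.28569 + 0.94264×0.95832×0.99441 = -0.139711 + 0.898301 = 0.758590.
Q̄ = (S₀/π) × [bracket] = (274/π) × 0.758590 = 66.162 W/m².
Ratio Q̄_A / Q̄_B = 132.48 / 66.162 = 2.002.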